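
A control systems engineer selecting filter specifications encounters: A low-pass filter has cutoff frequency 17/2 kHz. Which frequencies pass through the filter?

A low-pass filter passes all frequencies below the cutoff frequency 17/2 kHz and attenuates higher frequencies.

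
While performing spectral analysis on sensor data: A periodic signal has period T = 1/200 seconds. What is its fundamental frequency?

The fundamental frequency is the reciprocal of the period.
f = 1/T = 1/(1/200) = 200 Hz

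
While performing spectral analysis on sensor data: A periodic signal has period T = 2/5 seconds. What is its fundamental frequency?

The fundamental frequency is the reciprocal of the period.
f = 1/T = 1/(2/5) = 5/2 Hz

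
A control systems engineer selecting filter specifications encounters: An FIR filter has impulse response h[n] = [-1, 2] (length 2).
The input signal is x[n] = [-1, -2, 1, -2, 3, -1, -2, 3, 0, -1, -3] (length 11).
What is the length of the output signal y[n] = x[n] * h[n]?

For linear convolution, the output length is:
len(y) = len(x) + len(h) - 1 = 11 + 2 - 1 = 12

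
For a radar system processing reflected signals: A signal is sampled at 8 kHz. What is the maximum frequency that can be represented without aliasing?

The maximum frequency that can be represented without aliasing
is the Nyquist frequency: f_max = f_s / 2 = 8 kHz / 2 = 4 kHz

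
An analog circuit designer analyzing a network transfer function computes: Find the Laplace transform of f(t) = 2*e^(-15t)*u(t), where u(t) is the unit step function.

Standard Laplace transform pair:
e^(-at)*u(t) <-> 1/(s+a)
With a = 15: L{2*e^(-15t)*u(t)} = 2/(s+15), ROC: Re(s) > -15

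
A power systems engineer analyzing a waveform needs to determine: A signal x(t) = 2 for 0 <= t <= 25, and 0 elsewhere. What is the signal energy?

Energy = integral of |x(t)|^2 dt over the signal duration
= 2^2 * 25 = 4 * 25 = 100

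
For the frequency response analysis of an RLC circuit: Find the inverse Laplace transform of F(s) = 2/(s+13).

Standard pair: k/(s+a) <-> k*e^(-at)*u(t)
With k=2, a=13: f(t) = 2*e^(-13t)*u(t)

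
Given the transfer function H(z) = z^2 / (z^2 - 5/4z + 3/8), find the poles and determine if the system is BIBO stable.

Poles are roots of the denominator: z^2 - 5/4z + 3/8 = 0.
Quadratic formula: z = [-(-5/4) +/- sqrt((-5/4)^2 - 4*(3/8))] / 2
Discriminant = 25/16 - 3/2 = 1/16; sqrt = 1/4.
z = (5/4 +/- 1/4) / 2 => z = 3/4 or z = 1/2.
|p1| = 1/2, |p2| = 3/4.
For BIBO stability, all poles must lie inside the unit circle (|p| < 1).
System is STABLE since both |p| < 1.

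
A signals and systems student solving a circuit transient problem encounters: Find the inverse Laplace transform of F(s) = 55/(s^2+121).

Standard pair: w/(s^2+w^2) <-> sin(wt)*u(t)
Recognize w^2 = 121, so w = 11; numerator 55 = 5*11.
f(t) = 5*sin(11t)*u(t)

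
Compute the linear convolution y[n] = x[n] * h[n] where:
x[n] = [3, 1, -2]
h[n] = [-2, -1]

y[n] = sum_k x[k]*h[n-k]. Output length = len(x) + len(h) - 1 = 3 + 2 - 1 = 4.
y[0] = 3*-2 = -6
y[1] = 1*-2 + 3*-1 = -5
y[2] = -2*-2 + 1*-1 = 3
y[3] = -2*-1 = 2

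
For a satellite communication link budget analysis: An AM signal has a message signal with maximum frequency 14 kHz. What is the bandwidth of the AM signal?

In AM (double-sideband), the bandwidth is twice the message frequency.
BW = 2 * f_m = 2 * 14 kHz = 28 kHz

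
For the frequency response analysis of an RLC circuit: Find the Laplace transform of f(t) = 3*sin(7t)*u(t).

Standard pair: sin(wt)*u(t) <-> w/(s^2+w^2)
With w = 7: L{3*sin(7t)*u(t)} = 21/(s^2+49)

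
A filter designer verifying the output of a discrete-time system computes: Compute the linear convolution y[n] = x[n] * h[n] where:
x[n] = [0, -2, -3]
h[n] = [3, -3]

y[n] = sum_k x[k]*h[n-k]. Output length = len(x) + len(h) - 1 = 3 + 2 - 1 = 4.
y[0] = 0*3 = 0
y[1] = -2*3 + 0*-3 = -6
y[2] = -3*3 + -2*-3 = -3
y[3] = -3*-3 = 9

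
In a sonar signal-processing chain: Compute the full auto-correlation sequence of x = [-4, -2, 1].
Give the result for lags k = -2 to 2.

r_xx[k] = sum_m x[m]*x[m+k], indexed from 0, for k = -2 to 2:
  r_xx[-2] = x[2]*x[0] = -4
  r_xx[-1] = x[1]*x[0] + x[2]*x[1] = 6
  r_xx[0] = x[0]*x[0] + x[1]*x[1] + x[2]*x[2] = 21
  r_xx[1] = x[0]*x[1] + x[1]*x[2] = 6
  r_xx[2] = x[0]*x[2] = -4
r_xx = [-4, 6, 21, 6, -4]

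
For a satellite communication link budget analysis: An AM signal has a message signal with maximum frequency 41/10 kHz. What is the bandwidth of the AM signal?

In AM (double-sideband), the bandwidth is twice the message frequency.
BW = 2 * f_m = 2 * 41/10 kHz = 41/5 kHz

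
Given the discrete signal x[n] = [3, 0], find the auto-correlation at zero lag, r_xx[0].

The auto-correlation at zero lag r_xx[0] equals the signal energy.
r_xx[0] = sum of x[n]^2 = 3^2 + 0^2
= 9 + 0 = 9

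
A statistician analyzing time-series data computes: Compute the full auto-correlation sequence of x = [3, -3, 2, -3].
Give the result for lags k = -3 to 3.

r_xx[k] = sum_m x[m]*x[m+k], indexed from 0, for k = -3 to 3:
  r_xx[-3] = x[3]*x[0] = -9
  r_xx[-2] = x[2]*x[0] + x[3]*x[1] = 15
  r_xx[-1] = x[1]*x[0] + x[2]*x[1] + x[3]*x[2] = -21
  r_xx[0] = x[0]*x[0] + x[1]*x[1] + x[2]*x[2] + x[3]*x[3] = 31
  r_xx[1] = x[0]*x[1] + x[1]*x[2] + x[2]*x[3] = -21
  r_xx[2] = x[0]*x[2] + x[1]*x[3] = 15
  r_xx[3] = x[0]*x[3] = -9
r_xx = [-9, 15, -21, 31, -21, 15, -9]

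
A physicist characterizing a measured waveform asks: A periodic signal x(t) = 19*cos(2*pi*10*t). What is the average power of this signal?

Average power of A*cos(wt) is A^2/2.
P = 19^2 / 2 = 361/2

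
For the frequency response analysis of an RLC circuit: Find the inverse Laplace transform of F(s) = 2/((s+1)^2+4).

Standard pair: w/((s+a)^2+w^2) <-> e^(-at)*sin(wt)*u(t)
With a=1, w=2: f(t) = e^(-t)*sin(2t)*u(t)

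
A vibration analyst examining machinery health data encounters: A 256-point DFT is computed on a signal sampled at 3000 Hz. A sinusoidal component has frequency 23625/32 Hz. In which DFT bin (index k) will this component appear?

DFT frequency resolution = f_s/N = 3000/256 = 375/32 Hz
Bin index k = f_signal / resolution = 23625/32 / 375/32 = 63
The signal frequency 23625/32 Hz falls in DFT bin k = 63.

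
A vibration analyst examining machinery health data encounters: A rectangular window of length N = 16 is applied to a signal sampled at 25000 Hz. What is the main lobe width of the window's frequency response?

For a rectangular window of length N,
the main lobe width in frequency is 2*f_s/N.
= 2*25000/16 = 3125 Hz
This determines the minimum frequency separation for resolving two sinusoids.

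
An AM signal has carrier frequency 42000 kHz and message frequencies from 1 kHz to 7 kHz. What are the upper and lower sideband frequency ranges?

Upper sideband (USB) = fc + [fm_low, fm_high] = 42000 + [1, 7] = [42001, 42007] kHz
Lower sideband (LSB) = fc - [fm_high, fm_low] = 42000 - [7, 1] = [41993, 41999] kHz
Total occupied spectrum: 41993 kHz to 42007 kHz (plus carrier at 42000 kHz)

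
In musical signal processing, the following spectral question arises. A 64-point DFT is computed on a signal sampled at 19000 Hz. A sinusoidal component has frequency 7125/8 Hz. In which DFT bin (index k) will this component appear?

DFT frequency resolution = f_s/N = 19000/64 = 2375/8 Hz
Bin index k = f_signal / resolution = 7125/8 / 2375/8 = 3
The signal frequency 7125/8 Hz falls in DFT bin k = 3.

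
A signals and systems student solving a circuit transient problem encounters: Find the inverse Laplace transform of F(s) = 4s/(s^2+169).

Standard pair: s/(s^2+w^2) <-> cos(wt)*u(t)
With k=4, w=13: f(t) = 4*cos(13t)*u(t)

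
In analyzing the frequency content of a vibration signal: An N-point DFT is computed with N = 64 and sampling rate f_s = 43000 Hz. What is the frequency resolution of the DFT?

DFT frequency resolution = f_s / N
= 43000 / 64 = 5375/8 Hz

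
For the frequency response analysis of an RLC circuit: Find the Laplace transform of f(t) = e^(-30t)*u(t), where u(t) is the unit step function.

Standard Laplace transform pair:
e^(-at)*u(t) <-> 1/(s+a)
With a = 30: L{e^(-30t)*u(t)} = 1/(s+30), ROC: Re(s) > -30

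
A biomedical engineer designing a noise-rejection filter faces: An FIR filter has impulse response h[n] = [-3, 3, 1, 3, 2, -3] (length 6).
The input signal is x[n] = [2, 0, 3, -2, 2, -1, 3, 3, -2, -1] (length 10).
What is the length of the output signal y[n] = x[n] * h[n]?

For linear convolution, the output length is:
len(y) = len(x) + len(h) - 1 = 10 + 6 - 1 = 15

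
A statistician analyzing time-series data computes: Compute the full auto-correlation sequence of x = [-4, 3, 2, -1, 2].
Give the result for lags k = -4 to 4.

r_xx[k] = sum_m x[m]*x[m+k], indexed from 0, for k = -4 to 4:
  r_xx[-4] = x[4]*x[0] = -8
  r_xx[-3] = x[3]*x[0] + x[4]*x[1] = 10
  r_xx[-2] = x[2]*x[0] + x[3]*x[1] + x[4]*x[2] = -7
  r_xx[-1] = x[1]*x[0] + x[2]*x[1] + x[3]*x[2] + x[4]*x[3] = -10
  r_xx[0] = x[0]*x[0] + x[1]*x[1] + x[2]*x[2] + x[3]*x[3] + x[4]*x[4] = 34
  r_xx[1] = x[0]*x[1] + x[1]*x[2] + x[2]*x[3] + x[3]*x[4] = -10
  r_xx[2] = x[0]*x[2] + x[1]*x[3] + x[2]*x[4] = -7
  r_xx[3] = x[0]*x[3] + x[1]*x[4] = 10
  r_xx[4] = x[0]*x[4] = -8
r_xx = [-8, 10, -7, -10, 34, -10, -7, 10, -8]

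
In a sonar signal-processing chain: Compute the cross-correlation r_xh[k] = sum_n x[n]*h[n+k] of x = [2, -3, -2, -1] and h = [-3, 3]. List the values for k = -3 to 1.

Both sequences indexed from 0 and zero outside their support.
Lags with overlap: k = -3 to 1.
  r_xh[-3] = x[3]*h[0] = 3
  r_xh[-2] = x[2]*h[0] + x[3]*h[1] = 3
  r_xh[-1] = x[1]*h[0] + x[2]*h[1] = 3
  r_xh[0] = x[0]*h[0] + x[1]*h[1] = -15
  r_xh[1] = x[0]*h[1] = 6
r_xh = [3, 3, 3, -15, 6] (for k = -3, ..., 1)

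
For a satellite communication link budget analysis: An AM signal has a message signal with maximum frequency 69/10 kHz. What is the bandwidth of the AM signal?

In AM (double-sideband), the bandwidth is twice the message frequency.
BW = 2 * f_m = 2 * 69/10 kHz = 69/5 kHz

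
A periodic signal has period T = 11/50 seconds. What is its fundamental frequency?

The fundamental frequency is the reciprocal of the period.
f = 1/T = 1/(11/50) = 50/11 Hz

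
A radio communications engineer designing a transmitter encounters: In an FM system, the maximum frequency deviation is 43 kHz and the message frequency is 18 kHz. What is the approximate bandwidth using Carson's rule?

Carson's rule: BW = 2*(delta_f + f_m)
= 2*(43 + 18) kHz = 122 kHz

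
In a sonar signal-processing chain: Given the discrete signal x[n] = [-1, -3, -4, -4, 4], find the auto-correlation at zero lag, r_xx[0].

The auto-correlation at zero lag r_xx[0] equals the signal energy.
r_xx[0] = sum of x[n]^2 = (-1)^2 + (-3)^2 + (-4)^2 + (-4)^2 + 4^2
= 1 + 9 + 16 + 16 + 16 = 58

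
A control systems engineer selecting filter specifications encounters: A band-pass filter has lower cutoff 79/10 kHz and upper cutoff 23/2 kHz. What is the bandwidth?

Bandwidth = f_high - f_low
= 23/2 kHz - 79/10 kHz = 18/5 kHz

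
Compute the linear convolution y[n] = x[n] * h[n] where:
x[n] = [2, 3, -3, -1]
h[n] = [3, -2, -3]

y[n] = sum_k x[k]*h[n-k]. Output length = len(x) + len(h) - 1 = 4 + 3 - 1 = 6.
y[0] = 2*3 = 6
y[1] = 3*3 + 2*-2 = 5
y[2] = -3*3 + 3*-2 + 2*-3 = -21
y[3] = -1*3 + -3*-2 + 3*-3 = -6
y[4] = -1*-2 + -3*-3 = 11
y[5] = -1*-3 = 3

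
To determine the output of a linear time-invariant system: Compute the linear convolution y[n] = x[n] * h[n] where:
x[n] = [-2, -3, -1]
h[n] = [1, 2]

y[n] = sum_k x[k]*h[n-k]. Output length = len(x) + len(h) - 1 = 3 + 2 - 1 = 4.
y[0] = -2*1 = -2
y[1] = -3*1 + -2*2 = -7
y[2] = -1*1 + -3*2 = -7
y[3] = -1*2 = -2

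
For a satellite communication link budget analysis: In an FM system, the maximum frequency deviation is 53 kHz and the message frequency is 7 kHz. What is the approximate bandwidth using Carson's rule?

Carson's rule: BW = 2*(delta_f + f_m)
= 2*(53 + 7) kHz = 120 kHz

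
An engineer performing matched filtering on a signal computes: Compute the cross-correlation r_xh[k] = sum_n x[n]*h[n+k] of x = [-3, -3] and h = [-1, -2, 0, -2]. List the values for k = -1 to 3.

Both sequences indexed from 0 and zero outside their support.
Lags with overlap: k = -1 to 3.
  r_xh[-1] = x[1]*h[0] = 3
  r_xh[0] = x[0]*h[0] + x[1]*h[1] = 9
  r_xh[1] = x[0]*h[1] + x[1]*h[2] = 6
  r_xh[2] = x[0]*h[2] + x[1]*h[3] = 6
  r_xh[3] = x[0]*h[3] = 6
r_xh = [3, 9, 6, 6, 6] (for k = -1, ..., 3)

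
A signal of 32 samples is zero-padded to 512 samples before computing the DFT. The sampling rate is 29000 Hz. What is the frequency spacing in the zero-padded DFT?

Original DFT: N = 32, resolution = f_s/N = 29000/32 = 3625/4 Hz
Zero-padded DFT: N = 512, resolution = f_s/N = 29000/512 = 3625/64 Hz
Zero-padding interpolates the spectrum (finer frequency grid)
but does NOT improve the true spectral resolution (ability to resolve close frequencies).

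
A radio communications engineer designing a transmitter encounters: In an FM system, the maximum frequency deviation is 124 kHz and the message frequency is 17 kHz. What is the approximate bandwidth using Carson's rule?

Carson's rule: BW = 2*(delta_f + f_m)
= 2*(124 + 17) kHz = 282 kHz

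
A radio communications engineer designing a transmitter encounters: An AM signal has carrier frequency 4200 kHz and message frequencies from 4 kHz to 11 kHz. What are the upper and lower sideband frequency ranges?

Upper sideband (USB) = fc + [fm_low, fm_high] = 4200 + [4, 11] = [4204, 4211] kHz
Lower sideband (LSB) = fc - [fm_high, fm_low] = 4200 - [11, 4] = [4189, 4196] kHz
Total occupied spectrum: 4189 kHz to 4211 kHz (plus carrier at 4200 kHz)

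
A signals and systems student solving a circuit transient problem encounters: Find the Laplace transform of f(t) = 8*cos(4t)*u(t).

Standard pair: cos(wt)*u(t) <-> s/(s^2+w^2)
With w = 4: L{8*cos(4t)*u(t)} = 8s/(s^2+16)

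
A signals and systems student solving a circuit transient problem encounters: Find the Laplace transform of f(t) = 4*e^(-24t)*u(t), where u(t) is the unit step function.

Standard Laplace transform pair:
e^(-at)*u(t) <-> 1/(s+a)
With a = 24: L{4*e^(-24t)*u(t)} = 4/(s+24), ROC: Re(s) > -24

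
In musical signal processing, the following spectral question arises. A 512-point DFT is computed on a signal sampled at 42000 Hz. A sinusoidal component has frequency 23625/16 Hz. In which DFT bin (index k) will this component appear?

DFT frequency resolution = f_s/N = 42000/512 = 2625/32 Hz
Bin index k = f_signal / resolution = 23625/16 / 2625/32 = 18
The signal frequency 23625/16 Hz falls in DFT bin k = 18.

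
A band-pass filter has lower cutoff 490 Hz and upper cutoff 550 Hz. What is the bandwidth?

Bandwidth = f_high - f_low
= 550 Hz - 490 Hz = 60 Hz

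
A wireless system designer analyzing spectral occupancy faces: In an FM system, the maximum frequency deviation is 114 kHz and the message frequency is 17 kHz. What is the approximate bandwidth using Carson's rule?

Carson's rule: BW = 2*(delta_f + f_m)
= 2*(114 + 17) kHz = 262 kHz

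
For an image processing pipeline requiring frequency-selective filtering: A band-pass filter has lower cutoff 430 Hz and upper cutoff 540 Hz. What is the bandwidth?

Bandwidth = f_high - f_low
= 540 Hz - 430 Hz = 110 Hz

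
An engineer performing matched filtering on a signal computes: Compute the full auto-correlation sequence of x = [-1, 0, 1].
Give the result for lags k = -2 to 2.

r_xx[k] = sum_m x[m]*x[m+k], indexed from 0, for k = -2 to 2:
  r_xx[-2] = x[2]*x[0] = -1
  r_xx[-1] = x[1]*x[0] + x[2]*x[1] = 0
  r_xx[0] = x[0]*x[0] + x[1]*x[1] + x[2]*x[2] = 2
  r_xx[1] = x[0]*x[1] + x[1]*x[2] = 0
  r_xx[2] = x[0]*x[2] = -1
r_xx = [-1, 0, 2, 0, -1]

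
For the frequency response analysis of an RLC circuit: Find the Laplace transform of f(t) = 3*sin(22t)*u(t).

Standard pair: sin(wt)*u(t) <-> w/(s^2+w^2)
With w = 22: L{3*sin(22t)*u(t)} = 66/(s^2+484)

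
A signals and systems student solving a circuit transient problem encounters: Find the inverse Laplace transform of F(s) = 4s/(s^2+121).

Standard pair: s/(s^2+w^2) <-> cos(wt)*u(t)
With k=4, w=11: f(t) = 4*cos(11t)*u(t)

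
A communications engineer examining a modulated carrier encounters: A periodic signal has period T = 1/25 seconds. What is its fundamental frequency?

The fundamental frequency is the reciprocal of the period.
f = 1/T = 1/(1/25) = 25 Hz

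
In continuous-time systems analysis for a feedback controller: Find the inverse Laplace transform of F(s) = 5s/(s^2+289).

Standard pair: s/(s^2+w^2) <-> cos(wt)*u(t)
With k=5, w=17: f(t) = 5*cos(17t)*u(t)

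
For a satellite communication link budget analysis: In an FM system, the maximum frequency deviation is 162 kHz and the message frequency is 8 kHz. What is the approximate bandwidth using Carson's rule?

Carson's rule: BW = 2*(delta_f + f_m)
= 2*(162 + 8) kHz = 340 kHz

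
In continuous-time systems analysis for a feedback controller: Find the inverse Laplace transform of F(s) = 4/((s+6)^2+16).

Standard pair: w/((s+a)^2+w^2) <-> e^(-at)*sin(wt)*u(t)
With a=6, w=4: f(t) = e^(-6t)*sin(4t)*u(t)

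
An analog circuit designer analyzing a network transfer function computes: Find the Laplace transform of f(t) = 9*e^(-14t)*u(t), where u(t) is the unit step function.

Standard Laplace transform pair:
e^(-at)*u(t) <-> 1/(s+a)
With a = 14: L{9*e^(-14t)*u(t)} = 9/(s+14), ROC: Re(s) > -14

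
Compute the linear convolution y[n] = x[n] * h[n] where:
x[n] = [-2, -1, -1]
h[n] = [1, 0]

y[n] = sum_k x[k]*h[n-k]. Output length = len(x) + len(h) - 1 = 3 + 2 - 1 = 4.
y[0] = -2*1 = -2
y[1] = -1*1 + -2*0 = -1
y[2] = -1*1 + -1*0 = -1
y[3] = -1*0 = 0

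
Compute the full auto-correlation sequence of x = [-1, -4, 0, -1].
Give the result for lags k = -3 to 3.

r_xx[k] = sum_m x[m]*x[m+k], indexed from 0, for k = -3 to 3:
  r_xx[-3] = x[3]*x[0] = 1
  r_xx[-2] = x[2]*x[0] + x[3]*x[1] = 4
  r_xx[-1] = x[1]*x[0] + x[2]*x[1] + x[3]*x[2] = 4
  r_xx[0] = x[0]*x[0] + x[1]*x[1] + x[2]*x[2] + x[3]*x[3] = 18
  r_xx[1] = x[0]*x[1] + x[1]*x[2] + x[2]*x[3] = 4
  r_xx[2] = x[0]*x[2] + x[1]*x[3] = 4
  r_xx[3] = x[0]*x[3] = 1
r_xx = [1, 4, 4, 18, 4, 4, 1]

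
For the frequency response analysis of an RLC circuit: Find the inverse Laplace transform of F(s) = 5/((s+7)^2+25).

Standard pair: w/((s+a)^2+w^2) <-> e^(-at)*sin(wt)*u(t)
With a=7, w=5: f(t) = e^(-7t)*sin(5t)*u(t)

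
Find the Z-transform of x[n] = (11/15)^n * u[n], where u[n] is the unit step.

The Z-transform of a^n * u[n] is z/(z-a) for |z| > |a|.
Here a = 11/15, so X(z) = z/(z - (11/15)) = 15z/(15z - 11)
ROC: |z| > 11/15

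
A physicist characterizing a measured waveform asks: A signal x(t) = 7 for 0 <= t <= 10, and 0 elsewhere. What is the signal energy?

Energy = integral of |x(t)|^2 dt over the signal duration
= 7^2 * 10 = 49 * 10 = 490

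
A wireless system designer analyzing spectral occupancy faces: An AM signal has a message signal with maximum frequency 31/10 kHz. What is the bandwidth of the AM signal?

In AM (double-sideband), the bandwidth is twice the message frequency.
BW = 2 * f_m = 2 * 31/10 kHz = 31/5 kHz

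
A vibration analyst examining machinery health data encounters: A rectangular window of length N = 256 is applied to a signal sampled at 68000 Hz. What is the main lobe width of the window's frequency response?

For a rectangular window of length N,
the main lobe width in frequency is 2*f_s/N.
= 2*68000/256 = 2125/4 Hz
This determines the minimum frequency separation for resolving two sinusoids.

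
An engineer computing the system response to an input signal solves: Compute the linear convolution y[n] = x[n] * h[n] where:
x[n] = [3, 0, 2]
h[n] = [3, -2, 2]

y[n] = sum_k x[k]*h[n-k]. Output length = len(x) + len(h) - 1 = 3 + 3 - 1 = 5.
y[0] = 3*3 = 9
y[1] = 0*3 + 3*-2 = -6
y[2] = 2*3 + 0*-2 + 3*2 = 12
y[3] = 2*-2 + 0*2 = -4
y[4] = 2*2 = 4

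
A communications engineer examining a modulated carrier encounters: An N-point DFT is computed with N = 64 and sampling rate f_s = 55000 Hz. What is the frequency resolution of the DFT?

DFT frequency resolution = f_s / N
= 55000 / 64 = 6875/8 Hz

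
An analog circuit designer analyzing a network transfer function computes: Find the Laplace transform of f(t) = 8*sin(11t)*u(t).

Standard pair: sin(wt)*u(t) <-> w/(s^2+w^2)
With w = 11: L{8*sin(11t)*u(t)} = 88/(s^2+121)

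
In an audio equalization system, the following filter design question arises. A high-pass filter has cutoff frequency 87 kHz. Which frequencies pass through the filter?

A high-pass filter passes all frequencies above the cutoff frequency 87 kHz and attenuates lower frequencies.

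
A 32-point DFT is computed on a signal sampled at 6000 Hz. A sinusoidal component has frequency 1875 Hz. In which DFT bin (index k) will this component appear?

DFT frequency resolution = f_s/N = 6000/32 = 375/2 Hz
Bin index k = f_signal / resolution = 1875 / 375/2 = 10
The signal frequency 1875 Hz falls in DFT bin k = 10.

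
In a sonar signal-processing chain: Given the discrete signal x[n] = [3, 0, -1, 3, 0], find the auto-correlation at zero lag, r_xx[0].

The auto-correlation at zero lag r_xx[0] equals the signal energy.
r_xx[0] = sum of x[n]^2 = 3^2 + 0^2 + (-1)^2 + 3^2 + 0^2
= 9 + 0 + 1 + 9 + 0 = 19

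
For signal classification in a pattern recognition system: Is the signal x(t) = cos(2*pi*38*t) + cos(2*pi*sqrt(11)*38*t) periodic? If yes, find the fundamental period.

f1 = 38 Hz, f2 = 38*sqrt(11) Hz
Ratio f2/f1 = sqrt(11), which is irrational.
Since the frequency ratio is irrational, no common period exists.
The signal is not periodic.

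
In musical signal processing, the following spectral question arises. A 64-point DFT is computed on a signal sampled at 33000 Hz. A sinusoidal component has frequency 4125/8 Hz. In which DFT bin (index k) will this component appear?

DFT frequency resolution = f_s/N = 33000/64 = 4125/8 Hz
Bin index k = f_signal / resolution = 4125/8 / 4125/8 = 1
The signal frequency 4125/8 Hz falls in DFT bin k = 1.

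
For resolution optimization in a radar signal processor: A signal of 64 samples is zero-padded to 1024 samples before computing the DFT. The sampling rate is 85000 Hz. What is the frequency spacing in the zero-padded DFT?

Original DFT: N = 64, resolution = f_s/N = 85000/64 = 10625/8 Hz
Zero-padded DFT: N = 1024, resolution = f_s/N = 85000/1024 = 10625/128 Hz
Zero-padding interpolates the spectrum (finer frequency grid)
but does NOT improve the true spectral resolution (ability to resolve close frequencies).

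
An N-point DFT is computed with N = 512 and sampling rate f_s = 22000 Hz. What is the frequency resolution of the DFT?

DFT frequency resolution = f_s / N
= 22000 / 512 = 1375/32 Hz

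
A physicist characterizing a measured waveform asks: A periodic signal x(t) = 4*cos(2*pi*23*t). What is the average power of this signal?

Average power of A*cos(wt) is A^2/2.
P = 4^2 / 2 = 16/2 = 8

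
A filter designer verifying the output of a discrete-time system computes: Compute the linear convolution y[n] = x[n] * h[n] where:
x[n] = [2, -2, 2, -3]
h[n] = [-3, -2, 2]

y[n] = sum_k x[k]*h[n-k]. Output length = len(x) + len(h) - 1 = 4 + 3 - 1 = 6.
y[0] = 2*-3 = -6
y[1] = -2*-3 + 2*-2 = 2
y[2] = 2*-3 + -2*-2 + 2*2 = 2
y[3] = -3*-3 + 2*-2 + -2*2 = 1
y[4] = -3*-2 + 2*2 = 10
y[5] = -3*2 = -6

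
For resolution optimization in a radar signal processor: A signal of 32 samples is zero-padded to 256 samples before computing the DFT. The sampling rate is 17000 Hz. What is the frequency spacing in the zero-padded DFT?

Original DFT: N = 32, resolution = f_s/N = 17000/32 = 2125/4 Hz
Zero-padded DFT: N = 256, resolution = f_s/N = 17000/256 = 2125/32 Hz
Zero-padding interpolates the spectrum (finer frequency grid)
but does NOT improve the true spectral resolution (ability to resolve close frequencies).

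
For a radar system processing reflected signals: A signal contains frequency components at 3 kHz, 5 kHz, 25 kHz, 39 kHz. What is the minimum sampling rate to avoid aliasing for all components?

The highest frequency component is f_max = 39 kHz.
Nyquist rate = 2 * f_max = 2 * 39 kHz = 78 kHz.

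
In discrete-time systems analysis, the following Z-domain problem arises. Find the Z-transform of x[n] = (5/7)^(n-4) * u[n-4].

Time-shifting property: if X(z) = Z{x[n]}, then Z{x[n-d]} = z^(-d) * X(z)
X(z) = z/(z - 5/7) for x[n] = (5/7)^n * u[n]
Z{x[n-4]} = z^(-4) * z/(z - 5/7) = z^(-3)/(z - 5/7)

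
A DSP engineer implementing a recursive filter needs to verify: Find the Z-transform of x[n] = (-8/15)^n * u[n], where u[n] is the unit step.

The Z-transform of a^n * u[n] is z/(z-a) for |z| > |a|.
Here a = -8/15, so X(z) = z/(z - (-8/15)) = 15z/(15z + 8)
ROC: |z| > 8/15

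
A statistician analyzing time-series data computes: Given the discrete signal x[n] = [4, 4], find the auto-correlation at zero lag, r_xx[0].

The auto-correlation at zero lag r_xx[0] equals the signal energy.
r_xx[0] = sum of x[n]^2 = 4^2 + 4^2
= 16 + 16 = 32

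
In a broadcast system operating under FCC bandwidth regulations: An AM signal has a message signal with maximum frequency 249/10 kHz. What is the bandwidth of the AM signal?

In AM (double-sideband), the bandwidth is twice the message frequency.
BW = 2 * f_m = 2 * 249/10 kHz = 249/5 kHz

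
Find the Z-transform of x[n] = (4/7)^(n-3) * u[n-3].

Time-shifting property: if X(z) = Z{x[n]}, then Z{x[n-d]} = z^(-d) * X(z)
X(z) = z/(z - 4/7) for x[n] = (4/7)^n * u[n]
Z{x[n-3]} = z^(-3) * z/(z - 4/7) = z^(-2)/(z - 4/7)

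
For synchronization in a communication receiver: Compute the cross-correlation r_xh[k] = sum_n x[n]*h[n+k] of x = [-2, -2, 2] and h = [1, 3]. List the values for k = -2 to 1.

Both sequences indexed from 0 and zero outside their support.
Lags with overlap: k = -2 to 1.
  r_xh[-2] = x[2]*h[0] = 2
  r_xh[-1] = x[1]*h[0] + x[2]*h[1] = 4
  r_xh[0] = x[0]*h[0] + x[1]*h[1] = -8
  r_xh[1] = x[0]*h[1] = -6
r_xh = [2, 4, -8, -6] (for k = -2, ..., 1)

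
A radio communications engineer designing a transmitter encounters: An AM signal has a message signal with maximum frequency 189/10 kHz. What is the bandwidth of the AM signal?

In AM (double-sideband), the bandwidth is twice the message frequency.
BW = 2 * f_m = 2 * 189/10 kHz = 189/5 kHz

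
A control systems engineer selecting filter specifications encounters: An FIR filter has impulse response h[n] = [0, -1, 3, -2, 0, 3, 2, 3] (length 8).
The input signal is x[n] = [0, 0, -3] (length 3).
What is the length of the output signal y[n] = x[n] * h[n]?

For linear convolution, the output length is:
len(y) = len(x) + len(h) - 1 = 3 + 8 - 1 = 10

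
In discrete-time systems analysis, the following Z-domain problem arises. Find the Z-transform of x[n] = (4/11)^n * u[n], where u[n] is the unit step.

The Z-transform of a^n * u[n] is z/(z-a) for |z| > |a|.
Here a = 4/11, so X(z) = z/(z - (4/11)) = 11z/(11z - 4)
ROC: |z| > 4/11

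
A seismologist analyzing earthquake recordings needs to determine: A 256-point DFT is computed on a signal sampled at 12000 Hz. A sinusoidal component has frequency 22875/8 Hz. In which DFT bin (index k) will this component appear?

DFT frequency resolution = f_s/N = 12000/256 = 375/8 Hz
Bin index k = f_signal / resolution = 22875/8 / 375/8 = 61
The signal frequency 22875/8 Hz falls in DFT bin k = 61.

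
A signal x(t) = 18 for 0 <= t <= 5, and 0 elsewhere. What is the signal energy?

Energy = integral of |x(t)|^2 dt over the signal duration
= 18^2 * 5 = 324 * 5 = 1620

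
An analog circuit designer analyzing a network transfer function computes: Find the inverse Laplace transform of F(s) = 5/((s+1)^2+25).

Standard pair: w/((s+a)^2+w^2) <-> e^(-at)*sin(wt)*u(t)
With a=1, w=5: f(t) = e^(-t)*sin(5t)*u(t)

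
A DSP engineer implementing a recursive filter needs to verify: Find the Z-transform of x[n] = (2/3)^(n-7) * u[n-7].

Time-shifting property: if X(z) = Z{x[n]}, then Z{x[n-d]} = z^(-d) * X(z)
X(z) = z/(z - 2/3) for x[n] = (2/3)^n * u[n]
Z{x[n-7]} = z^(-7) * z/(z - 2/3) = z^(-6)/(z - 2/3)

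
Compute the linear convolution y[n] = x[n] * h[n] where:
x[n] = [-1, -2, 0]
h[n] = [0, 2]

y[n] = sum_k x[k]*h[n-k]. Output length = len(x) + len(h) - 1 = 3 + 2 - 1 = 4.
y[0] = -1*0 = 0
y[1] = -2*0 + -1*2 = -2
y[2] = 0*0 + -2*2 = -4
y[3] = 0*2 = 0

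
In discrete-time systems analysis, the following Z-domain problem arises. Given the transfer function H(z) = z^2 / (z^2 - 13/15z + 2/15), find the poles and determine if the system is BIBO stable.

Poles are roots of the denominator: z^2 - 13/15z + 2/15 = 0.
Quadratic formula: z = [-(-13/15) +/- sqrt((-13/15)^2 - 4*(2/15))] / 2
Discriminant = 169/225 - 8/15 = 49/225; sqrt = 7/15.
z = (13/15 +/- 7/15) / 2 => z = 2/3 or z = 1/5.
|p1| = 2/3, |p2| = 1/5.
For BIBO stability, all poles must lie inside the unit circle (|p| < 1).
System is STABLE since both |p| < 1.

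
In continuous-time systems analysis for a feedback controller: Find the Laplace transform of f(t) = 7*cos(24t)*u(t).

Standard pair: cos(wt)*u(t) <-> s/(s^2+w^2)
With w = 24: L{7*cos(24t)*u(t)} = 7s/(s^2+576)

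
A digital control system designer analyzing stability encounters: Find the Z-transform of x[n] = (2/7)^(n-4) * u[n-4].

Time-shifting property: if X(z) = Z{x[n]}, then Z{x[n-d]} = z^(-d) * X(z)
X(z) = z/(z - 2/7) for x[n] = (2/7)^n * u[n]
Z{x[n-4]} = z^(-4) * z/(z - 2/7) = z^(-3)/(z - 2/7)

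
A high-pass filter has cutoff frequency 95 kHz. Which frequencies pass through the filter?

A high-pass filter passes all frequencies above the cutoff frequency 95 kHz and attenuates lower frequencies.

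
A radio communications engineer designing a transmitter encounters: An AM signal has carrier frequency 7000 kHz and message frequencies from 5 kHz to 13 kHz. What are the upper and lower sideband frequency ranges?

Upper sideband (USB) = fc + [fm_low, fm_high] = 7000 + [5, 13] = [7005, 7013] kHz
Lower sideband (LSB) = fc - [fm_high, fm_low] = 7000 - [13, 5] = [6987, 6995] kHz
Total occupied spectrum: 6987 kHz to 7013 kHz (plus carrier at 7000 kHz)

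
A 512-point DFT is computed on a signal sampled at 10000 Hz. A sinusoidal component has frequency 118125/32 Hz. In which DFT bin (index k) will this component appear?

DFT frequency resolution = f_s/N = 10000/512 = 625/32 Hz
Bin index k = f_signal / resolution = 118125/32 / 625/32 = 189
The signal frequency 118125/32 Hz falls in DFT bin k = 189.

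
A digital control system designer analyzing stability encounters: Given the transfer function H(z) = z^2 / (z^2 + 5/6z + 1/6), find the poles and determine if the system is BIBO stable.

Poles are roots of the denominator: z^2 + 5/6z + 1/6 = 0.
Quadratic formula: z = [-(5/6) +/- sqrt((5/6)^2 - 4*(1/6))] / 2
Discriminant = 25/36 - 2/3 = 1/36; sqrt = 1/6.
z = (-5/6 +/- 1/6) / 2 => z = -1/3 or z = -1/2.
|p1| = 1/2, |p2| = 1/3.
For BIBO stability, all poles must lie inside the unit circle (|p| < 1).
System is STABLE since both |p| < 1.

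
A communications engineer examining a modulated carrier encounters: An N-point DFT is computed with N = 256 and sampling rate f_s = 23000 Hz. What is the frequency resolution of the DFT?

DFT frequency resolution = f_s / N
= 23000 / 256 = 2875/32 Hz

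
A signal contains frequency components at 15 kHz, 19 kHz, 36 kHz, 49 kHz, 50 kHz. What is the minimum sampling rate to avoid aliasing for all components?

The highest frequency component is f_max = 50 kHz.
Nyquist rate = 2 * f_max = 2 * 50 kHz = 100 kHz.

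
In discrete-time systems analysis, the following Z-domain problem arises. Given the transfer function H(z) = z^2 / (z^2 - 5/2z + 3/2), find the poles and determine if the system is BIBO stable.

Poles are roots of the denominator: z^2 - 5/2z + 3/2 = 0.
Quadratic formula: z = [-(-5/2) +/- sqrt((-5/2)^2 - 4*(3/2))] / 2
Discriminant = 25/4 - 6 = 1/4; sqrt = 1/2.
z = (5/2 +/- 1/2) / 2 => z = 3/2 or z = 1.
|p1| = 1, |p2| = 3/2.
For BIBO stability, all poles must lie inside the unit circle (|p| < 1).
System is UNSTABLE since at least one |p| >= 1.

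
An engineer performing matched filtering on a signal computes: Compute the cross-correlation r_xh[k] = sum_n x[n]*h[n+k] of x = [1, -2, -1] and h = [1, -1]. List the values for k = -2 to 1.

Both sequences indexed from 0 and zero outside their support.
Lags with overlap: k = -2 to 1.
  r_xh[-2] = x[2]*h[0] = -1
  r_xh[-1] = x[1]*h[0] + x[2]*h[1] = -1
  r_xh[0] = x[0]*h[0] + x[1]*h[1] = 3
  r_xh[1] = x[0]*h[1] = -1
r_xh = [-1, -1, 3, -1] (for k = -2, ..., 1)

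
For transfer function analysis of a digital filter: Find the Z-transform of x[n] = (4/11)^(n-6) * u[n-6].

Time-shifting property: if X(z) = Z{x[n]}, then Z{x[n-d]} = z^(-d) * X(z)
X(z) = z/(z - 4/11) for x[n] = (4/11)^n * u[n]
Z{x[n-6]} = z^(-6) * z/(z - 4/11) = z^(-5)/(z - 4/11)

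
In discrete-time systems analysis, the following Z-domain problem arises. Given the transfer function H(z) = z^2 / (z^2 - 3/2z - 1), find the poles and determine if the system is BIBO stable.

Poles are roots of the denominator: z^2 - 3/2z - 1 = 0.
Quadratic formula: z = [-(-3/2) +/- sqrt((-3/2)^2 - 4*(-1))] / 2
Discriminant = 9/4 + 4 = 25/4; sqrt = 5/2.
z = (3/2 +/- 5/2) / 2 => z = 2 or z = -1/2.
|p1| = 2, |p2| = 1/2.
For BIBO stability, all poles must lie inside the unit circle (|p| < 1).
System is UNSTABLE since at least one |p| >= 1.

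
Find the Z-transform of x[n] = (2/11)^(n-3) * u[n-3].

Time-shifting property: if X(z) = Z{x[n]}, then Z{x[n-d]} = z^(-d) * X(z)
X(z) = z/(z - 2/11) for x[n] = (2/11)^n * u[n]
Z{x[n-3]} = z^(-3) * z/(z - 2/11) = z^(-2)/(z - 2/11)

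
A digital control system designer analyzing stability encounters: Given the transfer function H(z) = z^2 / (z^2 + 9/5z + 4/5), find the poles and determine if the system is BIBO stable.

Poles are roots of the denominator: z^2 + 9/5z + 4/5 = 0.
Quadratic formula: z = [-(9/5) +/- sqrt((9/5)^2 - 4*(4/5))] / 2
Discriminant = 81/25 - 16/5 = 1/25; sqrt = 1/5.
z = (-9/5 +/- 1/5) / 2 => z = -4/5 or z = -1.
|p1| = 1, |p2| = 4/5.
For BIBO stability, all poles must lie inside the unit circle (|p| < 1).
System is UNSTABLE since at least one |p| >= 1.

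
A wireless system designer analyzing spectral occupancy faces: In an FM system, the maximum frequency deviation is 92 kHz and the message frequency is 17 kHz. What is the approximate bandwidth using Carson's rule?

Carson's rule: BW = 2*(delta_f + f_m)
= 2*(92 + 17) kHz = 218 kHz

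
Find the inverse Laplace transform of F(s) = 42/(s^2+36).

Standard pair: w/(s^2+w^2) <-> sin(wt)*u(t)
Recognize w^2 = 36, so w = 6; numerator 42 = 7*6.
f(t) = 7*sin(6t)*u(t)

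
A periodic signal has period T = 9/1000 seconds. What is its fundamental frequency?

The fundamental frequency is the reciprocal of the period.
f = 1/T = 1/(9/1000) = 1000/9 Hz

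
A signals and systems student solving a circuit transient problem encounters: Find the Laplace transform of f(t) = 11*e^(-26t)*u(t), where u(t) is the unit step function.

Standard Laplace transform pair:
e^(-at)*u(t) <-> 1/(s+a)
With a = 26: L{11*e^(-26t)*u(t)} = 11/(s+26), ROC: Re(s) > -26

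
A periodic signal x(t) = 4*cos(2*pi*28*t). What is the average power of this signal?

Average power of A*cos(wt) is A^2/2.
P = 4^2 / 2 = 16/2 = 8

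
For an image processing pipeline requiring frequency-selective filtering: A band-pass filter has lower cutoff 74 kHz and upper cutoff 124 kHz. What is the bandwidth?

Bandwidth = f_high - f_low
= 124 kHz - 74 kHz = 50 kHz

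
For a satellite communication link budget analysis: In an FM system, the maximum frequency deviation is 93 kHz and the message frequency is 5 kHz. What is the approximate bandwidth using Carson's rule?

Carson's rule: BW = 2*(delta_f + f_m)
= 2*(93 + 5) kHz = 196 kHz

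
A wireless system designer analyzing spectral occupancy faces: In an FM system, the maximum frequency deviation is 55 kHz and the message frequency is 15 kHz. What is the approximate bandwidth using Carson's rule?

Carson's rule: BW = 2*(delta_f + f_m)
= 2*(55 + 15) kHz = 140 kHz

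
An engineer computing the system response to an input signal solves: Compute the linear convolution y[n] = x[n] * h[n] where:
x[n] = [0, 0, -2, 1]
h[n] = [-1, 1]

y[n] = sum_k x[k]*h[n-k]. Output length = len(x) + len(h) - 1 = 4 + 2 - 1 = 5.
y[0] = 0*-1 = 0
y[1] = 0*-1 + 0*1 = 0
y[2] = -2*-1 + 0*1 = 2
y[3] = 1*-1 + -2*1 = -3
y[4] = 1*1 = 1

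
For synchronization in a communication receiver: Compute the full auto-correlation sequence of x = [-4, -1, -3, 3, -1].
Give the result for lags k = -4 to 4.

r_xx[k] = sum_m x[m]*x[m+k], indexed from 0, for k = -4 to 4:
  r_xx[-4] = x[4]*x[0] = 4
  r_xx[-3] = x[3]*x[0] + x[4]*x[1] = -11
  r_xx[-2] = x[2]*x[0] + x[3]*x[1] + x[4]*x[2] = 12
  r_xx[-1] = x[1]*x[0] + x[2]*x[1] + x[3]*x[2] + x[4]*x[3] = -5
  r_xx[0] = x[0]*x[0] + x[1]*x[1] + x[2]*x[2] + x[3]*x[3] + x[4]*x[4] = 36
  r_xx[1] = x[0]*x[1] + x[1]*x[2] + x[2]*x[3] + x[3]*x[4] = -5
  r_xx[2] = x[0]*x[2] + x[1]*x[3] + x[2]*x[4] = 12
  r_xx[3] = x[0]*x[3] + x[1]*x[4] = -11
  r_xx[4] = x[0]*x[4] = 4
r_xx = [4, -11, 12, -5, 36, -5, 12, -11, 4]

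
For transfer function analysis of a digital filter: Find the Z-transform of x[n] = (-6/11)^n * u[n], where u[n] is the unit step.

The Z-transform of a^n * u[n] is z/(z-a) for |z| > |a|.
Here a = -6/11, so X(z) = z/(z - (-6/11)) = 11z/(11z + 6)
ROC: |z| > 6/11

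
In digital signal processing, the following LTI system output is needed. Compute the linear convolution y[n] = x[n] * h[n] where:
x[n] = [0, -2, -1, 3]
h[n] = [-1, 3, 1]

y[n] = sum_k x[k]*h[n-k]. Output length = len(x) + len(h) - 1 = 4 + 3 - 1 = 6.
y[0] = 0*-1 = 0
y[1] = -2*-1 + 0*3 = 2
y[2] = -1*-1 + -2*3 + 0*1 = -5
y[3] = 3*-1 + -1*3 + -2*1 = -8
y[4] = 3*3 + -1*1 = 8
y[5] = 3*1 = 3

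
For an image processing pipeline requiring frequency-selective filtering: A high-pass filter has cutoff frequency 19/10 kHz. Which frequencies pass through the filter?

A high-pass filter passes all frequencies above the cutoff frequency 19/10 kHz and attenuates lower frequencies.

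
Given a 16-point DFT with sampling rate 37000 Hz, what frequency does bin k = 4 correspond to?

The frequency of DFT bin k is: f_k = k * f_s / N
f_4 = 4 * 37000 / 16 = 9250 Hz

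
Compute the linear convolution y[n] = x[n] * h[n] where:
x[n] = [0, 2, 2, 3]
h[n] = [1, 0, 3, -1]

y[n] = sum_k x[k]*h[n-k]. Output length = len(x) + len(h) - 1 = 4 + 4 - 1 = 7.
y[0] = 0*1 = 0
y[1] = 2*1 + 0*0 = 2
y[2] = 2*1 + 2*0 + 0*3 = 2
y[3] = 3*1 + 2*0 + 2*3 + 0*-1 = 9
y[4] = 3*0 + 2*3 + 2*-1 = 4
y[5] = 3*3 + 2*-1 = 7
y[6] = 3*-1 = -3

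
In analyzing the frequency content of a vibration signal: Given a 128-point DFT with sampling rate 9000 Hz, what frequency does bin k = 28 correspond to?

The frequency of DFT bin k is: f_k = k * f_s / N
f_28 = 28 * 9000 / 128 = 7875/4 Hz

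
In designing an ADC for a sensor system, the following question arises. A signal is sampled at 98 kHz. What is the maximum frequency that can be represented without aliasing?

The maximum frequency that can be represented without aliasing
is the Nyquist frequency: f_max = f_s / 2 = 98 kHz / 2 = 49 kHz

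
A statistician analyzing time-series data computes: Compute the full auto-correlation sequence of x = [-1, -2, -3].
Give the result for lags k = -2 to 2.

r_xx[k] = sum_m x[m]*x[m+k], indexed from 0, for k = -2 to 2:
  r_xx[-2] = x[2]*x[0] = 3
  r_xx[-1] = x[1]*x[0] + x[2]*x[1] = 8
  r_xx[0] = x[0]*x[0] + x[1]*x[1] + x[2]*x[2] = 14
  r_xx[1] = x[0]*x[1] + x[1]*x[2] = 8
  r_xx[2] = x[0]*x[2] = 3
r_xx = [3, 8, 14, 8, 3]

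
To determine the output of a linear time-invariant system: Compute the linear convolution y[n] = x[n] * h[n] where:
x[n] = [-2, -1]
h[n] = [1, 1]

y[n] = sum_k x[k]*h[n-k]. Output length = len(x) + len(h) - 1 = 2 + 2 - 1 = 3.
y[0] = -2*1 = -2
y[1] = -1*1 + -2*1 = -3
y[2] = -1*1 = -1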